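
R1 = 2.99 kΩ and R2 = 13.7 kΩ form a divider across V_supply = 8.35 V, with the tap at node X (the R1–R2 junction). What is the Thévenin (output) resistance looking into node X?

R_th ≈ 2.45 kΩ

Zeroing V_supply shorts the top of R1 to ground, so R_th = R1 ‖ R2 = 2.454 kΩ.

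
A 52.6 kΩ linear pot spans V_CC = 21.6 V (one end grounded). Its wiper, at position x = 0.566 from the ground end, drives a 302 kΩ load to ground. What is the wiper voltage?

The pot divides into 22.83 kΩ above the wiper and 29.77 kΩ below.
(x·R_p) ‖ R_L = 27.10 kΩ.
Loaded-divider output: V_out = 21.6 × 0.5428 = 11.72 V.

V_out ≈ 11.7 V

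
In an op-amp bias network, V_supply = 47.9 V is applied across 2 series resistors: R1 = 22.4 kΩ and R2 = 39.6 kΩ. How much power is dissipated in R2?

Series current I = V_supply/ΣR = 47.9/62.00 = 0.7726 mA.
V(R2) = I·R = 30.59 V; P = V·I = 30.59 × 0.7726 = 23.64 mW.

P ≈ 23.6 mW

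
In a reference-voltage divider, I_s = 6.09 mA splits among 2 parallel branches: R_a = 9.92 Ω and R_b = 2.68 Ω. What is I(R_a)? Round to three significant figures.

For two parallel branches, I_k = I_s · (other R)/(sum of R).
So I = 6.09 × 2.68/12.60 = 1.295 mA.

I ≈ 1.30 mA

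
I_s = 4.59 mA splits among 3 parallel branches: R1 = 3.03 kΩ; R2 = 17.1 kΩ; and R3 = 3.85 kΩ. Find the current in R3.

I ≈ 1.84 mA

Total conductance ΣG = 1/3.03 + 1/17.1 + 1/3.85 = 0.6483 (units of 1/kΩ).
By the current-divider rule, I = I_s · G_k/ΣG = 4.59 × 0.4007 = 1.839 mA.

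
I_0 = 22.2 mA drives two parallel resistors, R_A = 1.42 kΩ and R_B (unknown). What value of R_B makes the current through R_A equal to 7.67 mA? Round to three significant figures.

R_B ≈ 0.750 kΩ

In a two-way split, I_A/I_0 = R_B/(R_A + R_B).
With f = 0.3455, R_B = R_A · f/(1−f) = 1.42 × 0.5279 = 0.7496 kΩ.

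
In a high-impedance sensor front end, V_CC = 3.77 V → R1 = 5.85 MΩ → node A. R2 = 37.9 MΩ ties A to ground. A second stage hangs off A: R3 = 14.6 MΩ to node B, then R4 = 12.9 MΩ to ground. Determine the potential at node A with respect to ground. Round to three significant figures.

V_A ≈ 2.76 V

Node A sees R2 in parallel with the series input of stage 2, R3 + R4 = 27.50 MΩ.
R2 ‖ (R3+R4) = 15.94 MΩ.
V_A = 3.77 × 15.94/(5.85 + 15.94) = 2.758 V.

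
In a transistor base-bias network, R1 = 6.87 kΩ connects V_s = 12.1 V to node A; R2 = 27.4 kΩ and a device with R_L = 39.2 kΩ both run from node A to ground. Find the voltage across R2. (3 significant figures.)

V_out ≈ 8.49 V

The load sits in parallel with R2, giving an effective lower resistance R2' = R2·R_L/(R2+R_L) = 16.13 kΩ.
Then V_out = V_s · R2'/(R1 + R2') = 12.1 × 16.13/23.00 = 8.485 V.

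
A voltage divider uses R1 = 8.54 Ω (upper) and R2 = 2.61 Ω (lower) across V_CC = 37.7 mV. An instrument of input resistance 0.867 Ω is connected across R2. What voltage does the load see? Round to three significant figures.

The load sits in parallel with R2, giving an effective lower resistance R2' = R2·R_L/(R2+R_L) = 0.6508 Ω.
Then V_out = V_CC · R2'/(R1 + R2') = 37.7 × 0.6508/9.191 = 2.670 mV.

V_out ≈ 2.67 mV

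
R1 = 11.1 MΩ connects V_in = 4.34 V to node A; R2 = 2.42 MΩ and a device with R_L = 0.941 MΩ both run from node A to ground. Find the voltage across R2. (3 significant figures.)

First combine the lower leg with the load: R2 ‖ R_L = 0.6775 MΩ.
Then V_out = V_in · R2'/(R1 + R2') = 4.34 × 0.6775/11.78 = 0.2497 V.

V_out ≈ 0.250 V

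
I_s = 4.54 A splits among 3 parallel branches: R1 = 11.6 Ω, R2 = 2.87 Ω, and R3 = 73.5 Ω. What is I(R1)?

I ≈ 0.873 A

Total conductance ΣG = 1/11.6 + 1/2.87 + 1/73.5 = 0.4482 (units of 1/Ω).
Current divider: I(R1) = I_s · G_k/ΣG = 4.54 × (0.08621/0.4482) = 4.54 × 0.1923 = 0.8731 A.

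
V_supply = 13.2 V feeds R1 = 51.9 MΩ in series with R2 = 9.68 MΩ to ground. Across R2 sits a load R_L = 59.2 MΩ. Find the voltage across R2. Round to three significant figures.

V_out ≈ 1.82 V

R2 ‖ R_L = (9.68 × 59.2)/(9.68 + 59.2) = 8.320 MΩ.
Now apply the divider: V_out = 13.2 × 0.1382 = 1.824 V.
(Unloaded it would be 2.07 V; the load pulls it down.)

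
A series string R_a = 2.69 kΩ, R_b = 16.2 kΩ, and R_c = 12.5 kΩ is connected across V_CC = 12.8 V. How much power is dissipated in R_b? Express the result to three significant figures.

ΣR = 31.39 kΩ → I = 12.8/31.39 = 0.4078 mA.
P = I²R = 0.1663 × 16.2 = 2.694 mW.

P ≈ 2.69 mW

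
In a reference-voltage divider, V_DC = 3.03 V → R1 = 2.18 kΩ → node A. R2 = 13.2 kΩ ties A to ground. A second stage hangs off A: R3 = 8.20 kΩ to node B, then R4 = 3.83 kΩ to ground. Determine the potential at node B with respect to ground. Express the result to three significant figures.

Node A sees R2 in parallel with the series input of stage 2, R3 + R4 = 12.03 kΩ.
R2 ‖ (R3+R4) = 6.294 kΩ.
First divider: V_A = V_DC · 6.294/(2.18 + 6.294) = 2.251 V.
V_B = V_A × 0.3184 = 0.7165 V.

V_B ≈ 0.716 V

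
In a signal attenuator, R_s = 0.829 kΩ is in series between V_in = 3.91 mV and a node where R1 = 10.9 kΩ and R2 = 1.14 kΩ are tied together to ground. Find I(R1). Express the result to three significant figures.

I ≈ 0.199 µA

Equivalent of the parallel group: R_p = 1.032 kΩ.
V_A by voltage divider: V_A = 3.91 × 1.032/(0.829 + 1.032) = 2.168 mV.
I(R1) = V_A / R1 = 2.168/10.9 = 0.1989 µA.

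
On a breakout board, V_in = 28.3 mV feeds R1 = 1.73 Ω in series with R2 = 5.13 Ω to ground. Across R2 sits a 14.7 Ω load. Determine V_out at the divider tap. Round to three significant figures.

R2 ‖ R_L = (5.13 × 14.7)/(5.13 + 14.7) = 3.803 Ω.
Voltage divider with the loaded lower leg: V_out = 28.3 × 3.803/(1.73 + 3.803) = 28.3 × 0.6873 = 19.45 mV.

V_out ≈ 19.5 mV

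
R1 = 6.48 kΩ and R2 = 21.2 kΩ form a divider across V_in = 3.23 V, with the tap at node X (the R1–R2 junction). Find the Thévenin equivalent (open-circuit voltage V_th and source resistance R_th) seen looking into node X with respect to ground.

With X open, the divider is unloaded: V_th = 3.23 × 21.2/27.68 = 2.474 V.
With V_in suppressed (replaced by a short), R_th = R1 ‖ R2 = (6.480 × 21.2)/(6.480 + 21.2) = 4.963 kΩ.

V_th ≈ 2.47 V, R_th ≈ 4.96 kΩ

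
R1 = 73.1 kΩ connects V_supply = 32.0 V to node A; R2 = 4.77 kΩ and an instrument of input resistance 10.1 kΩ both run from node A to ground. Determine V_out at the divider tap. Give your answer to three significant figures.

The load sits in parallel with R2, giving an effective lower resistance R2' = R2·R_L/(R2+R_L) = 3.240 kΩ.
Now apply the divider: V_out = 32.0 × 0.04244 = 1.358 V.
(Unloaded it would be 1.96 V; the load pulls it down.)

V_out ≈ 1.36 V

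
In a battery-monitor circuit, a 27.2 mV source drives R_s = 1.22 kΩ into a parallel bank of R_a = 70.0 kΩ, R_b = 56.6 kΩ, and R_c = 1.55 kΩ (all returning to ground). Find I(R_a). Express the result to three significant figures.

I ≈ 0.213 µA

Parallel bank: R_p = 1/(1/70.0 + 1/56.6 + 1/1.55) = 1.477 kΩ.
V_A by voltage divider: V_A = 27.2 × 1.477/(1.22 + 1.477) = 14.90 mV.
Branch current I = V_A/R_a = 14.90/70.0 = 0.2128 µA.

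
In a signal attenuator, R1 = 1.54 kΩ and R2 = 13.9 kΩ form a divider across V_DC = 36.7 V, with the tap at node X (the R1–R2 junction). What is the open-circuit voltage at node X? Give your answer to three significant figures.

With X open, the divider is unloaded: V_th = 36.7 × 13.9/15.44 = 33.04 V.

V_th ≈ 33.0 V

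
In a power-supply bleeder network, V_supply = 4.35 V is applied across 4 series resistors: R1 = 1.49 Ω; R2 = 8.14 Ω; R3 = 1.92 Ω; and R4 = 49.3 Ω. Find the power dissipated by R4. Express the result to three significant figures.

P ≈ 0.252 W

ΣR = 60.85 Ω → I = 4.35/60.85 = 0.07149 A.
P = I²R = 0.005110 × 49.3 = 0.2519 W.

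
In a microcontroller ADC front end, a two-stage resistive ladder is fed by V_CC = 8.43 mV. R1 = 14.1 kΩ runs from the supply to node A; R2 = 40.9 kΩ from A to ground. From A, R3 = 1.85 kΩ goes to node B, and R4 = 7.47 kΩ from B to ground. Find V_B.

V_B ≈ 2.36 mV

Node A sees R2 in parallel with the series input of stage 2, R3 + R4 = 9.320 kΩ.
R2 ‖ (R3+R4) = 7.590 kΩ.
So V_A = 8.43 × 0.3499 = 2.950 mV.
Stage 2 is unloaded, so V_B = V_A · R4/(R3+R4) = 2.950 × 7.47/9.320 = 2.364 mV.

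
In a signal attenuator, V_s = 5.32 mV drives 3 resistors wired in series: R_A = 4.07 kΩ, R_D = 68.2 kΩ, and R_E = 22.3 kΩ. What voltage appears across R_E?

Total series resistance ΣR = 4.07 + 68.2 + 22.3 = 94.57 kΩ.
V = V_s · R/ΣR = 5.32 × 0.2358 = 1.254 mV.

V ≈ 1.25 mV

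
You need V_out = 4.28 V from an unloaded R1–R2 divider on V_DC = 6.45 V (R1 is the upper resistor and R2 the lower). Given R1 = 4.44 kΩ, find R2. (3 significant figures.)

R2 ≈ 8.76 kΩ

V_out/V_DC = R2/(R1+R2) = 0.6636.
Rearranging, R2 = R1·k/(1−k) = 4.44 × 1.972 = 8.757 kΩ.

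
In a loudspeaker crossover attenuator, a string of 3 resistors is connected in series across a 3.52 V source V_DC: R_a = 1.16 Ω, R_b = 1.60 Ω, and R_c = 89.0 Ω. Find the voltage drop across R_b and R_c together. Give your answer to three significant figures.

V ≈ 3.48 V

Series total: ΣR = 1.16 + 1.60 + 89.0 = 91.76 Ω.
R_{R_b..R_c} = 1.60 + 89.0 = 90.60 Ω.
By the voltage-divider rule, V = 3.52 × 90.60/91.76 = 3.476 V.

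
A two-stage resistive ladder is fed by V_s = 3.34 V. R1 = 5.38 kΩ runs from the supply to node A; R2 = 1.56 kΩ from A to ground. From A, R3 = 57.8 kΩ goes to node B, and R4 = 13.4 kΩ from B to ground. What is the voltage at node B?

Node A sees R2 in parallel with the series input of stage 2, R3 + R4 = 71.20 kΩ.
Effective lower resistance at A: R2 ‖ 71.20 = 1.527 kΩ.
First divider: V_A = V_s · 1.527/(5.38 + 1.527) = 0.7382 V.
Stage 2 is unloaded, so V_B = V_A · R4/(R3+R4) = 0.7382 × 13.4/71.20 = 0.1389 V.

V_B ≈ 0.139 V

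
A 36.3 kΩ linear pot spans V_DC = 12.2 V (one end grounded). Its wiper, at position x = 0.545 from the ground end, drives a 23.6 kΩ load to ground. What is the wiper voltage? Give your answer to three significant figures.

The pot divides into 16.52 kΩ above the wiper and 19.78 kΩ below.
Lower segment in parallel with the load: 19.78 ‖ 23.6 = 10.76 kΩ.
Then V_out = V_DC · 10.76/(16.52 + 10.76) = 4.813 V.

V_out ≈ 4.81 V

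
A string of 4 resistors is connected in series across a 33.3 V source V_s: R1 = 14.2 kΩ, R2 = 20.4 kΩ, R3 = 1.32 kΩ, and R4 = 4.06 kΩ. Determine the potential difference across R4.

ΣR = 14.2 + 20.4 + 1.32 + 4.06 = 39.98 kΩ.
Voltage divider: V = V_s · (4.060 / 39.98) = 33.3 × 0.1016 = 3.382 V.

V ≈ 3.38 V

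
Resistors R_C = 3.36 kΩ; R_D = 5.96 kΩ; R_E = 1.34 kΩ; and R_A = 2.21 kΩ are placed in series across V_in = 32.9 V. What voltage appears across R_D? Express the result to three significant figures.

Series total: ΣR = 3.36 + 5.96 + 1.34 + 2.21 = 12.87 kΩ.
By the voltage-divider rule, V = 32.9 × 5.960/12.87 = 15.24 V.

V ≈ 15.2 V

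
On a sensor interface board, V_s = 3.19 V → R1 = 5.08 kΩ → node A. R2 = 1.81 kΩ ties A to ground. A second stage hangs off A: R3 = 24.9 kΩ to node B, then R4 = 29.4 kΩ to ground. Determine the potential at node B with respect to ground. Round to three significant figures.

V_B ≈ 0.443 V

Looking into the second stage from A: R3 + R4 = 54.30 kΩ appears in parallel with R2.
Effective lower resistance at A: R2 ‖ 54.30 = 1.752 kΩ.
V_A = 3.19 × 1.752/(5.08 + 1.752) = 0.8179 V.
Then the unloaded second divider: V_B = V_A × R4/(R3+R4) = 0.8179 × 0.5414 = 0.4428 V.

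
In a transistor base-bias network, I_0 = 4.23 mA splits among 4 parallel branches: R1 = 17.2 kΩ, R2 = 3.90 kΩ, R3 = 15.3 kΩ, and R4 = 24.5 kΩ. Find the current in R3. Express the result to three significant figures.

I ≈ 0.657 mA

ΣG = 1/17.2 + 1/3.90 + 1/15.3 + 1/24.5 = 0.4207.
Current divider: I(R3) = I_0 · G_k/ΣG = 4.23 × (0.06536/0.4207) = 4.23 × 0.1553 = 0.6571 mA.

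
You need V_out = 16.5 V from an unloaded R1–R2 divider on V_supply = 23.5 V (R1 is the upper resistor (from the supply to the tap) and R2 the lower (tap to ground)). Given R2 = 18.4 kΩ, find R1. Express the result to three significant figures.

R1 ≈ 7.81 kΩ

The divider ratio is R2/(R1+R2) = 16.5/23.5 = 0.7021.
So R1 = R2 · (V_supply/V_out − 1) = 18.4 × (23.5/16.5 − 1) = 18.4 × 0.4242 = 7.806 kΩ.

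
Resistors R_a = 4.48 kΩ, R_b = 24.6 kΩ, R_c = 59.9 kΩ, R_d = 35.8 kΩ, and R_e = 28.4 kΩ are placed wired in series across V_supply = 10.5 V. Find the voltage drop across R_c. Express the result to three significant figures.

V ≈ 4.11 V

ΣR = 4.48 + 24.6 + 59.9 + 35.8 + 28.4 = 153.2 kΩ.
Voltage divider: V = V_supply · (59.90 / 153.2) = 10.5 × 0.3910 = 4.106 V.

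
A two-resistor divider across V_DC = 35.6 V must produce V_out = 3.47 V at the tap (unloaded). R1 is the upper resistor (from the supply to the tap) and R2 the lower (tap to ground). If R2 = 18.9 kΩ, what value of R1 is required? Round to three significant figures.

R1 ≈ 175 kΩ

V_out/V_DC = R2/(R1+R2) = 0.09747.
R1 = R2·(1/k − 1) = 18.9 × 9.259 = 175.0 kΩ.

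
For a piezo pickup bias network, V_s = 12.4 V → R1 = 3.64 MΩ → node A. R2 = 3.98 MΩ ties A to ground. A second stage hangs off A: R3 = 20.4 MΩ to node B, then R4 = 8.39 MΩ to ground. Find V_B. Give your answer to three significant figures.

The second stage (R3 + R4 = 28.79 MΩ) loads node A in parallel with R2.
Effective lower resistance at A: R2 ‖ 28.79 = 3.497 MΩ.
First divider: V_A = V_s · 3.497/(3.64 + 3.497) = 6.075 V.
Stage 2 is unloaded, so V_B = V_A · R4/(R3+R4) = 6.075 × 8.39/28.79 = 1.771 V.

V_B ≈ 1.77 V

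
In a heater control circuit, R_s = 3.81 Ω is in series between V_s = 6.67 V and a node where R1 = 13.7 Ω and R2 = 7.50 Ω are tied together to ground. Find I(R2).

I ≈ 0.498 A

Parallel bank: R_p = 1/(1/13.7 + 1/7.50) = 4.847 Ω.
V_A by voltage divider: V_A = 6.67 × 4.847/(3.81 + 4.847) = 3.734 V.
I(R2) = V_A / R2 = 3.734/7.50 = 0.4979 A.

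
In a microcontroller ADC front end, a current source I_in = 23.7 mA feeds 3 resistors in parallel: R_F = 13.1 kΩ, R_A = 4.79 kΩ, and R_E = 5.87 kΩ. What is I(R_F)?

Conductances: ΣG = 1/13.1 + 1/4.79 + 1/5.87 = 0.4555 (1/kΩ).
By the current-divider rule, I = I_in · G_k/ΣG = 23.7 × 0.1676 = 3.972 mA.

I ≈ 3.97 mA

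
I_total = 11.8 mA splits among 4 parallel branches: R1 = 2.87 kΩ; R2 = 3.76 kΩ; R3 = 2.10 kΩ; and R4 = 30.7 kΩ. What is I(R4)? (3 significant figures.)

I ≈ 0.342 mA

Conductances: ΣG = 1/2.87 + 1/3.76 + 1/2.10 + 1/30.7 = 1.123 (1/kΩ).
R4 takes the fraction G_k/ΣG = 0.03257/1.123 = 0.02900, so I = 11.8 × 0.02900 = 0.3422 mA.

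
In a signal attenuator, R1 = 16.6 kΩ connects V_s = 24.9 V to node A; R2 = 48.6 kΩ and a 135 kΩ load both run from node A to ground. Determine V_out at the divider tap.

V_out ≈ 17.0 V

The load sits in parallel with R2, giving an effective lower resistance R2' = R2·R_L/(R2+R_L) = 35.74 kΩ.
Voltage divider with the loaded lower leg: V_out = 24.9 × 35.74/(16.6 + 35.74) = 24.9 × 0.6828 = 17.00 V.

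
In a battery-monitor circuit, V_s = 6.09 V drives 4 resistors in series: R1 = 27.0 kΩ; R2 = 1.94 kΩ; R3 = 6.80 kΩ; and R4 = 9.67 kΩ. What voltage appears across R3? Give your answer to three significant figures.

Series total: ΣR = 27.0 + 1.94 + 6.80 + 9.67 = 45.41 kΩ.
V = V_s · R/ΣR = 6.09 × 0.1497 = 0.9120 V.

V ≈ 0.912 V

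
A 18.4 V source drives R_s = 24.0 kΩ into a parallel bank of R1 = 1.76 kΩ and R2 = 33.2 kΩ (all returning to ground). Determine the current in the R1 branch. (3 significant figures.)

Equivalent of the parallel group: R_p = 1.671 kΩ.
V_A by voltage divider: V_A = 18.4 × 1.671/(24.0 + 1.671) = 1.198 V.
I(R1) = V_A / R1 = 1.198/1.76 = 0.6807 mA.

I ≈ 0.681 mA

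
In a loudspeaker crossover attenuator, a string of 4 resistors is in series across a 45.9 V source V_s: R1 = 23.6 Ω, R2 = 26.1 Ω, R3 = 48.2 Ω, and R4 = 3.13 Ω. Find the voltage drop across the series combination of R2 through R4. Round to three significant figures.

V ≈ 35.2 V

Total series resistance ΣR = 23.6 + 26.1 + 48.2 + 3.13 = 101.0 Ω.
R_{R2..R4} = 26.1 + 48.2 + 3.13 = 77.43 Ω.
Voltage divider: V = V_s · (77.43 / 101.0) = 45.9 × 0.7664 = 35.18 V.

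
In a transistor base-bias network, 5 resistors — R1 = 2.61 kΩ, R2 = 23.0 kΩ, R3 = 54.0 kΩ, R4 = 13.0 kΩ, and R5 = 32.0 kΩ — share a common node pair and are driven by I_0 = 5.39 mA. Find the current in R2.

I ≈ 0.424 mA

Total conductance ΣG = 1/2.61 + 1/23.0 + 1/54.0 + 1/13.0 + 1/32.0 = 0.5533 (units of 1/kΩ).
R2 takes the fraction G_k/ΣG = 0.04348/0.5533 = 0.07858, so I = 5.39 × 0.07858 = 0.4235 mA.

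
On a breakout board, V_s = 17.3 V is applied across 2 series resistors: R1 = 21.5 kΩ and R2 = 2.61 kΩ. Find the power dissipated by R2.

The common current is I = 17.3/24.11 = 0.7175 mA.
V(R2) = I·R = 1.873 V; P = V·I = 1.873 × 0.7175 = 1.344 mW.

P ≈ 1.34 mW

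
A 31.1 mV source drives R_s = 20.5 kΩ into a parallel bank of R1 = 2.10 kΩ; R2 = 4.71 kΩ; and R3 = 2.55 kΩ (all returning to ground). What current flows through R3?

I ≈ 0.527 µA

Combine the parallel branches: R_p = (1/2.10 + 1/4.71 + 1/2.55)⁻¹ = 0.9254 kΩ.
Node voltage V_A = V_s · R_p/(R_s + R_p) = 31.1 × 0.04319 = 1.343 mV.
I(R3) = V_A / R3 = 1.343/2.55 = 0.5267 µA.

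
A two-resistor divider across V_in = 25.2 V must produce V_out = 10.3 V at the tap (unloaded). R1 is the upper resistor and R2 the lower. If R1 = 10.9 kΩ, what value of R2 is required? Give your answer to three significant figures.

R2 ≈ 7.53 kΩ

The divider ratio is R2/(R1+R2) = 10.3/25.2 = 0.4087.
Rearranging, R2 = R1·k/(1−k) = 10.9 × 0.6913 = 7.535 kΩ.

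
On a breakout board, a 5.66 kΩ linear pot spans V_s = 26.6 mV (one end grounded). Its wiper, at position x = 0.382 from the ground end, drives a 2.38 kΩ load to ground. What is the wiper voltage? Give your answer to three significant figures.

V_out ≈ 6.51 mV

Lower segment x·R_p = 2.162 kΩ; upper segment (1−x)·R_p = 3.498 kΩ.
Lower segment in parallel with the load: 2.162 ‖ 2.38 = 1.133 kΩ.
V_out = 26.6 × 1.133/(3.498 + 1.133) = 6.508 mV.
(Unloaded: V_out = x·V_s = 10.2 mV.)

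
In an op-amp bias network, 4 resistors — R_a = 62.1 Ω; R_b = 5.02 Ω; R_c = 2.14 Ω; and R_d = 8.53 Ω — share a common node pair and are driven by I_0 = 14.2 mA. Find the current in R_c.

Total conductance ΣG = 1/62.1 + 1/5.02 + 1/2.14 + 1/8.53 = 0.7998 (units of 1/Ω).
Current divider: I(R_c) = I_0 · G_k/ΣG = 14.2 × (0.4673/0.7998) = 14.2 × 0.5842 = 8.296 mA.

I ≈ 8.30 mA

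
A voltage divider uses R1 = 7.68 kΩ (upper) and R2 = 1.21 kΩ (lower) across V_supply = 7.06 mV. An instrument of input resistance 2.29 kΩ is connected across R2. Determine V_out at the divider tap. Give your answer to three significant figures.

The load sits in parallel with R2, giving an effective lower resistance R2' = R2·R_L/(R2+R_L) = 0.7917 kΩ.
Now apply the divider: V_out = 7.06 × 0.09345 = 0.6598 mV.
(Unloaded it would be 0.961 mV; the load pulls it down.)

V_out ≈ 0.660 mV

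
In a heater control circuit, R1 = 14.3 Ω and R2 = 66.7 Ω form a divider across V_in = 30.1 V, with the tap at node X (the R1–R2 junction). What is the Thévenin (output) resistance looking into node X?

Looking into X with the source shorted: R_th = R1·R2/(R1+R2) = 14.30 × 66.7/81.00 = 11.78 Ω.

R_th ≈ 11.8 Ω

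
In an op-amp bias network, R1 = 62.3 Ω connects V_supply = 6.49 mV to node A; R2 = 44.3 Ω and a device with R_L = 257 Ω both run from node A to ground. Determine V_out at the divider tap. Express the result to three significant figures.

First combine the lower leg with the load: R2 ‖ R_L = 37.79 Ω.
Voltage divider with the loaded lower leg: V_out = 6.49 × 37.79/(62.3 + 37.79) = 6.49 × 0.3775 = 2.450 mV.

V_out ≈ 2.45 mV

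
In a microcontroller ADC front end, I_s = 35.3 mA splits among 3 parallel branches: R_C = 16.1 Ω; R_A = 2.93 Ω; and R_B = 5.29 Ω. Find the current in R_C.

Total conductance ΣG = 1/16.1 + 1/2.93 + 1/5.29 = 0.5924 (units of 1/Ω).
Current divider: I(R_C) = I_s · G_k/ΣG = 35.3 × (0.06211/0.5924) = 35.3 × 0.1048 = 3.701 mA.

I ≈ 3.70 mA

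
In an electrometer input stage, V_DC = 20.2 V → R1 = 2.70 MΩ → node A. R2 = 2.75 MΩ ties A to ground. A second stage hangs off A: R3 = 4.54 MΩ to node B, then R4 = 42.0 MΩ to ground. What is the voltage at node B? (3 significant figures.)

Node A sees R2 in parallel with the series input of stage 2, R3 + R4 = 46.54 MΩ.
Effective lower resistance at A: R2 ‖ 46.54 = 2.597 MΩ.
So V_A = 20.2 × 0.4902 = 9.903 V.
V_B = V_A × 0.9024 = 8.937 V.

V_B ≈ 8.94 V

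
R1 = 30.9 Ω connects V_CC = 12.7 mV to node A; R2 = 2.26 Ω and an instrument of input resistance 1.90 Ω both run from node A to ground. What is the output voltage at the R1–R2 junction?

V_out ≈ 0.411 mV

The load sits in parallel with R2, giving an effective lower resistance R2' = R2·R_L/(R2+R_L) = 1.032 Ω.
Then V_out = V_CC · R2'/(R1 + R2') = 12.7 × 1.032/31.93 = 0.4105 mV.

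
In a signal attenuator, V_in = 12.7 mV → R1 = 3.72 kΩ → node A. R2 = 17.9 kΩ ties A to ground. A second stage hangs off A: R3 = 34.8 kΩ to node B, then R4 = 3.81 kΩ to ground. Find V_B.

V_B ≈ 0.961 mV

Node A sees R2 in parallel with the series input of stage 2, R3 + R4 = 38.61 kΩ.
R2 ‖ (R3+R4) = 12.23 kΩ.
V_A = 12.7 × 12.23/(3.72 + 12.23) = 9.738 mV.
Stage 2 is unloaded, so V_B = V_A · R4/(R3+R4) = 9.738 × 3.81/38.61 = 0.9609 mV.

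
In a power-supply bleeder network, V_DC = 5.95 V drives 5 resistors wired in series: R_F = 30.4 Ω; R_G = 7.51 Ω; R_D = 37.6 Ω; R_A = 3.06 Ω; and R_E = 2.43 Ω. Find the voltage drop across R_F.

V ≈ 2.23 V

Total series resistance ΣR = 30.4 + 7.51 + 37.6 + 3.06 + 2.43 = 81.00 Ω.
By the voltage-divider rule, V = 5.95 × 30.40/81.00 = 2.233 V.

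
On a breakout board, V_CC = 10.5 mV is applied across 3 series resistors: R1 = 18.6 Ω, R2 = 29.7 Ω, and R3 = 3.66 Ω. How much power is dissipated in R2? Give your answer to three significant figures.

ΣR = 51.96 Ω → I = 10.5/51.96 = 0.2021 mA.
V(R2) = I·R = 6.002 mV; P = V·I = 6.002 × 0.2021 = 1.213 µW.

P ≈ 1.21 µW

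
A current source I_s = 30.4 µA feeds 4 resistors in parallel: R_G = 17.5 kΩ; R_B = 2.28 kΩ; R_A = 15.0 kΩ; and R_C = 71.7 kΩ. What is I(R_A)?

I ≈ 3.52 µA

ΣG = 1/17.5 + 1/2.28 + 1/15.0 + 1/71.7 = 0.5764.
By the current-divider rule, I = I_s · G_k/ΣG = 30.4 × 0.1157 = 3.516 µA.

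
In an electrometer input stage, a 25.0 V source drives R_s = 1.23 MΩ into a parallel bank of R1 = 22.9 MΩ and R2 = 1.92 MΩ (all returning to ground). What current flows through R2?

Combine the parallel branches: R_p = (1/22.9 + 1/1.92)⁻¹ = 1.771 MΩ.
Node voltage V_A = V_DC · R_p/(R_s + R_p) = 25.0 × 0.5902 = 14.76 V.
Branch current I = V_A/R2 = 14.76/1.92 = 7.685 µA.

I ≈ 7.68 µA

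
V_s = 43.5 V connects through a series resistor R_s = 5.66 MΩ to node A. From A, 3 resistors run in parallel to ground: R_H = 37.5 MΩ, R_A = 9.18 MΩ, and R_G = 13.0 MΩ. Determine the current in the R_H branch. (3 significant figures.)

I ≈ 0.527 µA

Equivalent of the parallel group: R_p = 4.705 MΩ.
Node voltage V_A = V_s · R_p/(R_s + R_p) = 43.5 × 0.4540 = 19.75 V.
Branch current I = V_A/R_H = 19.75/37.5 = 0.5266 µA.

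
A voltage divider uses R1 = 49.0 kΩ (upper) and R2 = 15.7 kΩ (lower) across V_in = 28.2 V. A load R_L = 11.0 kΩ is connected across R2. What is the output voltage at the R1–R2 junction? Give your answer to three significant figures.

V_out ≈ 3.29 V

First combine the lower leg with the load: R2 ‖ R_L = 6.468 kΩ.
Voltage divider with the loaded lower leg: V_out = 28.2 × 6.468/(49.0 + 6.468) = 28.2 × 0.1166 = 3.288 V.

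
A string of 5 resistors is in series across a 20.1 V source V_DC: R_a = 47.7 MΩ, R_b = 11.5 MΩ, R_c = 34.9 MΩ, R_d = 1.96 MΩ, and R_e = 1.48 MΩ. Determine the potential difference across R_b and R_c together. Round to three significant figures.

V ≈ 9.56 V

Total series resistance ΣR = 47.7 + 11.5 + 34.9 + 1.96 + 1.48 = 97.54 MΩ.
R_{R_b..R_c} = 11.5 + 34.9 = 46.40 MΩ.
Voltage divider: V = V_DC · (46.40 / 97.54) = 20.1 × 0.4757 = 9.562 V.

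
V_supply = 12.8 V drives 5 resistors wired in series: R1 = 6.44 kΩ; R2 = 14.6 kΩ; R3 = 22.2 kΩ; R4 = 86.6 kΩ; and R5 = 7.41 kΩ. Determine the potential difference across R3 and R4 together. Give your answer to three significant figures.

V ≈ 10.1 V

Total series resistance ΣR = 6.44 + 14.6 + 22.2 + 86.6 + 7.41 = 137.2 kΩ.
R_{R3..R4} = 22.2 + 86.6 = 108.8 kΩ.
Voltage divider: V = V_supply · (108.8 / 137.2) = 12.8 × 0.7927 = 10.15 V.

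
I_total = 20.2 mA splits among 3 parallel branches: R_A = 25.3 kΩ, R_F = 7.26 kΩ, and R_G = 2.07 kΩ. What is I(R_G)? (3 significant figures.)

Total conductance ΣG = 1/25.3 + 1/7.26 + 1/2.07 = 0.6604 (units of 1/kΩ).
By the current-divider rule, I = I_total · G_k/ΣG = 20.2 × 0.7316 = 14.78 mA.

I ≈ 14.8 mA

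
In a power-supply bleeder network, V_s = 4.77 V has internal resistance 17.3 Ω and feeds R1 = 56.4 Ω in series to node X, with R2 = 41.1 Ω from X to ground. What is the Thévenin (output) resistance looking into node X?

R_th ≈ 26.4 Ω

R1' = 17.3 + 56.4 = 73.70 Ω (source resistance + R1).
Zeroing V_s shorts the top of R1' to ground, so R_th = R1' ‖ R2 = 26.39 Ω.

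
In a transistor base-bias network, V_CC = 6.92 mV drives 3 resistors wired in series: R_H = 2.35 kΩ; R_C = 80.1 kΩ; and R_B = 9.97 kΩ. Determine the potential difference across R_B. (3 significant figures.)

Total series resistance ΣR = 2.35 + 80.1 + 9.97 = 92.42 kΩ.
Voltage divider: V = V_CC · (9.970 / 92.42) = 6.92 × 0.1079 = 0.7465 mV.

V ≈ 0.747 mV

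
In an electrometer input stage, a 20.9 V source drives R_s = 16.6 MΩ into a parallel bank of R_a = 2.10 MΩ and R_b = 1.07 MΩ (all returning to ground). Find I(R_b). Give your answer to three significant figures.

I ≈ 0.800 µA

Combine the parallel branches: R_p = (1/2.10 + 1/1.07)⁻¹ = 0.7088 MΩ.
V_A by voltage divider: V_A = 20.9 × 0.7088/(16.6 + 0.7088) = 0.8559 V.
I(R_b) = V_A / R_b = 0.8559/1.07 = 0.7999 µA.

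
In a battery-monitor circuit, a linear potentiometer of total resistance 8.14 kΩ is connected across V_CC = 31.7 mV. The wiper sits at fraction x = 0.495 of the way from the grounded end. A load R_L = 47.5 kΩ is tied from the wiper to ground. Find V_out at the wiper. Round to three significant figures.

V_out ≈ 15.0 mV

Split the track: R_lower = x·R_p = 4.029 kΩ, R_upper = (1−x)·R_p = 4.111 kΩ.
Lower segment in parallel with the load: 4.029 ‖ 47.5 = 3.714 kΩ.
Then V_out = V_CC · 3.714/(4.111 + 3.714) = 15.05 mV.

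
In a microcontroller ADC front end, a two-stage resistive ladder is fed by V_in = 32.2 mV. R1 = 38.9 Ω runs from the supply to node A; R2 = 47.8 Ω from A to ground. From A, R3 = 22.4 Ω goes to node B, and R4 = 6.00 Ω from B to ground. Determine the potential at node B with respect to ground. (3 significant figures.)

V_B ≈ 2.14 mV

Node A sees R2 in parallel with the series input of stage 2, R3 + R4 = 28.40 Ω.
R2 ‖ (R3+R4) = 17.82 Ω.
First divider: V_A = V_in · 17.82/(38.9 + 17.82) = 10.11 mV.
Then the unloaded second divider: V_B = V_A × R4/(R3+R4) = 10.11 × 0.2113 = 2.137 mV.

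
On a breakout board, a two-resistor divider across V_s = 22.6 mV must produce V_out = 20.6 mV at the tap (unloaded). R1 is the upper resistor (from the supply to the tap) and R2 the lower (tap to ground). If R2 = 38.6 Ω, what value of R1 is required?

R1 ≈ 3.75 Ω

V_out/V_s = R2/(R1+R2) = 0.9115.
Rearranging, R1 = R2·(1−k)/k = 38.6 × 0.09709 = 3.748 Ω.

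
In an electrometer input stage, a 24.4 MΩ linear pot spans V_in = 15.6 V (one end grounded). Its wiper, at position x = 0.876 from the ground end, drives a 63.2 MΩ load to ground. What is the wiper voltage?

Split the track: R_lower = x·R_p = 21.37 MΩ, R_upper = (1−x)·R_p = 3.026 MΩ.
(x·R_p) ‖ R_L = 15.97 MΩ.
Loaded-divider output: V_out = 15.6 × 0.8407 = 13.12 V.

V_out ≈ 13.1 V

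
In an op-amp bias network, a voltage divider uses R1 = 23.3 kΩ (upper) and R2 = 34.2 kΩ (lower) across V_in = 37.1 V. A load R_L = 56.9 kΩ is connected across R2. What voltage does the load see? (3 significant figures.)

First combine the lower leg with the load: R2 ‖ R_L = 21.36 kΩ.
Voltage divider with the loaded lower leg: V_out = 37.1 × 21.36/(23.3 + 21.36) = 37.1 × 0.4783 = 17.74 V.
(Unloaded it would be 22.1 V; the load pulls it down.)

V_out ≈ 17.7 V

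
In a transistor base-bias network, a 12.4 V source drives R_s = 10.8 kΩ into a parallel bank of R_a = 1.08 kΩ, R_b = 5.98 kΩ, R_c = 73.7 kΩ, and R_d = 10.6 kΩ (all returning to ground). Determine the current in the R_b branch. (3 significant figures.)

Parallel bank: R_p = 1/(1/1.08 + 1/5.98 + 1/73.7 + 1/10.6) = 0.8326 kΩ.
V_A by voltage divider: V_A = 12.4 × 0.8326/(10.8 + 0.8326) = 0.8875 V.
Branch current I = V_A/R_b = 0.8875/5.98 = 0.1484 mA.

I ≈ 0.148 mA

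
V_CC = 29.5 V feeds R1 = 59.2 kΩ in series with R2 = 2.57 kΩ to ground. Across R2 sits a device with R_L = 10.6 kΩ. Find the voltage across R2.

V_out ≈ 0.996 V

The load sits in parallel with R2, giving an effective lower resistance R2' = R2·R_L/(R2+R_L) = 2.068 kΩ.
Voltage divider with the loaded lower leg: V_out = 29.5 × 2.068/(59.2 + 2.068) = 29.5 × 0.03376 = 0.9960 V.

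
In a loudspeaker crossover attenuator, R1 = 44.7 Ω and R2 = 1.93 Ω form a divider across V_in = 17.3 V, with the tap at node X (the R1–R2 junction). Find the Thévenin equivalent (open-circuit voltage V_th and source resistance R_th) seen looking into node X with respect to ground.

V_th ≈ 0.716 V, R_th ≈ 1.85 Ω

V_th is the unloaded tap voltage: V_in · R2/(R1+R2) = 17.3 × 0.04139 = 0.7160 V.
Looking into X with the source shorted: R_th = R1·R2/(R1+R2) = 44.70 × 1.93/46.63 = 1.850 Ω.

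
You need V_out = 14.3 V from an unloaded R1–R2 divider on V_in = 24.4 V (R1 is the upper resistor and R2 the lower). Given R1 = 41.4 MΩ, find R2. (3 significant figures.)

R2 ≈ 58.6 MΩ

Required fraction k = V_out/V_in = 0.5861.
So R2 = R1 · V_out/(V_in − V_out) = 41.4 × 14.3/(24.4 − 14.3) = 41.4 × 1.416 = 58.62 MΩ.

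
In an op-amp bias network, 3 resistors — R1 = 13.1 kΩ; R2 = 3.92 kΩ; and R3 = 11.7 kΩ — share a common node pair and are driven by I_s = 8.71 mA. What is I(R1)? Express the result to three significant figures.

I ≈ 1.59 mA

Conductances: ΣG = 1/13.1 + 1/3.92 + 1/11.7 = 0.4169 (1/kΩ).
Current divider: I(R1) = I_s · G_k/ΣG = 8.71 × (0.07634/0.4169) = 8.71 × 0.1831 = 1.595 mA.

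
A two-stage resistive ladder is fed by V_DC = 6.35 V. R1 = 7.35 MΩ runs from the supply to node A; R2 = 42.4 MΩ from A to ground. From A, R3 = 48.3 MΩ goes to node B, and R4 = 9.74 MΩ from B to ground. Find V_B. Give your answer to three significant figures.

Node A sees R2 in parallel with the series input of stage 2, R3 + R4 = 58.04 MΩ.
R2 ‖ (R3+R4) = 24.50 MΩ.
So V_A = 6.35 × 0.7692 = 4.885 V.
V_B = V_A × 0.1678 = 0.8197 V.

V_B ≈ 0.820 V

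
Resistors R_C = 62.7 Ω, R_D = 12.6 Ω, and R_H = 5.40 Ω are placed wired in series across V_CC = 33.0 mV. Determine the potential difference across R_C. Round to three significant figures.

V ≈ 25.6 mV

Total series resistance ΣR = 62.7 + 12.6 + 5.40 = 80.70 Ω.
V = V_CC · R/ΣR = 33.0 × 0.7770 = 25.64 mV.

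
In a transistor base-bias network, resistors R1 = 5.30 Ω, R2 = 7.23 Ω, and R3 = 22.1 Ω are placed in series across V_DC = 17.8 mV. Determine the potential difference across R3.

V ≈ 11.4 mV

Series total: ΣR = 5.30 + 7.23 + 22.1 = 34.63 Ω.
By the voltage-divider rule, V = 17.8 × 22.10/34.63 = 11.36 mV.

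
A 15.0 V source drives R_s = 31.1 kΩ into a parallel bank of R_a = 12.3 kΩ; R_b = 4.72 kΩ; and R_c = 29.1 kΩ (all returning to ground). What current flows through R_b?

I ≈ 0.284 mA

Equivalent of the parallel group: R_p = 3.053 kΩ.
V_A by voltage divider: V_A = 15.0 × 3.053/(31.1 + 3.053) = 1.341 V.
Branch current I = V_A/R_b = 1.341/4.72 = 0.2841 mA.
(Equivalently: I_total = 0.4392 mA, then current-divider fraction G_k/ΣG = 0.6469.)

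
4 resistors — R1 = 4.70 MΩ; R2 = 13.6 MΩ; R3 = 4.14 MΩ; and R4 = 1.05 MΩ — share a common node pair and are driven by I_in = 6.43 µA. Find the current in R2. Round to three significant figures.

I ≈ 0.319 µA

Total conductance ΣG = 1/4.70 + 1/13.6 + 1/4.14 + 1/1.05 = 1.480 (units of 1/MΩ).
Current divider: I(R2) = I_in · G_k/ΣG = 6.43 × (0.07353/1.480) = 6.43 × 0.04967 = 0.3194 µA.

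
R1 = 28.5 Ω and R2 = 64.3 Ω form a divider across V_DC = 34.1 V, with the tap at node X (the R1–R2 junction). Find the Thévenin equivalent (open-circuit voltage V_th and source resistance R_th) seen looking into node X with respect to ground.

V_th ≈ 23.6 V, R_th ≈ 19.7 Ω

With X open, the divider is unloaded: V_th = 34.1 × 64.3/92.80 = 23.63 V.
Looking into X with the source shorted: R_th = R1·R2/(R1+R2) = 28.50 × 64.3/92.80 = 19.75 Ω.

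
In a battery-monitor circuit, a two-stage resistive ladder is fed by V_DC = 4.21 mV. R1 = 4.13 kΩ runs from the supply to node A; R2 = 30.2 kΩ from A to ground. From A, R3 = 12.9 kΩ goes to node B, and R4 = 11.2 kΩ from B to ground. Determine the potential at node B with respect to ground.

Looking into the second stage from A: R3 + R4 = 24.10 kΩ appears in parallel with R2.
Effective lower resistance at A: R2 ‖ 24.10 = 13.40 kΩ.
So V_A = 4.21 × 0.7645 = 3.218 mV.
V_B = V_A × 0.4647 = 1.496 mV.

V_B ≈ 1.50 mV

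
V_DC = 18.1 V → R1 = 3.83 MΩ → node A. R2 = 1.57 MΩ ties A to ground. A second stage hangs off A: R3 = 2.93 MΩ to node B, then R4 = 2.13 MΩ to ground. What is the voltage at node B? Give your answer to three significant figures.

The second stage (R3 + R4 = 5.060 MΩ) loads node A in parallel with R2.
R2 ‖ (R3+R4) = 1.198 MΩ.
V_A = 18.1 × 1.198/(3.83 + 1.198) = 4.313 V.
Then the unloaded second divider: V_B = V_A × R4/(R3+R4) = 4.313 × 0.4209 = 1.816 V.

V_B ≈ 1.82 V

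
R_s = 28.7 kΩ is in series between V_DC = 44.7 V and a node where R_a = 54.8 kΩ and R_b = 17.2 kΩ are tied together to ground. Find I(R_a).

Equivalent of the parallel group: R_p = 13.09 kΩ.
V_A by voltage divider: V_A = 44.7 × 13.09/(28.7 + 13.09) = 14.00 V.
I(R_a) = V_A / R_a = 14.00/54.8 = 0.2555 mA.

I ≈ 0.256 mA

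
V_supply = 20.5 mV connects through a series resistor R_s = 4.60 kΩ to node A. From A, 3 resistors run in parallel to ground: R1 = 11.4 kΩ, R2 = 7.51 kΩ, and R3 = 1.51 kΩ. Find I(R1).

I ≈ 0.355 µA

Parallel bank: R_p = 1/(1/11.4 + 1/7.51 + 1/1.51) = 1.132 kΩ.
Node voltage V_A = V_supply · R_p/(R_s + R_p) = 20.5 × 0.1975 = 4.049 mV.
Branch current I = V_A/R1 = 4.049/11.4 = 0.3552 µA.
(Equivalently: I_total = 3.576 µA, then current-divider fraction G_k/ΣG = 0.09933.)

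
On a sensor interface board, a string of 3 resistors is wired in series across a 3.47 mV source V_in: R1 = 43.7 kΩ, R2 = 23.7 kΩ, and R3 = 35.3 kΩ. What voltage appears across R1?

Series total: ΣR = 43.7 + 23.7 + 35.3 = 102.7 kΩ.
By the voltage-divider rule, V = 3.47 × 43.70/102.7 = 1.477 mV.

V ≈ 1.48 mV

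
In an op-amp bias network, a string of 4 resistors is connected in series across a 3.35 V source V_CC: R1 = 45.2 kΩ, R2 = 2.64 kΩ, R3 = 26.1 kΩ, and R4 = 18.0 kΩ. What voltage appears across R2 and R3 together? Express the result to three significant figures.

ΣR = 45.2 + 2.64 + 26.1 + 18.0 = 91.94 kΩ.
R_{R2..R3} = 2.64 + 26.1 = 28.74 kΩ.
By the voltage-divider rule, V = 3.35 × 28.74/91.94 = 1.047 V.

V ≈ 1.05 V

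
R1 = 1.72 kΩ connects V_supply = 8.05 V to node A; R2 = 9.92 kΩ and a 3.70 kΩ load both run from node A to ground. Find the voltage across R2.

The load sits in parallel with R2, giving an effective lower resistance R2' = R2·R_L/(R2+R_L) = 2.695 kΩ.
Voltage divider with the loaded lower leg: V_out = 8.05 × 2.695/(1.72 + 2.695) = 8.05 × 0.6104 = 4.914 V.
(Unloaded it would be 6.86 V; the load pulls it down.)

V_out ≈ 4.91 V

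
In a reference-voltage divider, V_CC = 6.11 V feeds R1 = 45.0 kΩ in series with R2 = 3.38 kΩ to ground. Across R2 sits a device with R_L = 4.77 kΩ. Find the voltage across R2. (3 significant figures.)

First combine the lower leg with the load: R2 ‖ R_L = 1.978 kΩ.
Voltage divider with the loaded lower leg: V_out = 6.11 × 1.978/(45.0 + 1.978) = 6.11 × 0.04211 = 0.2573 V.

V_out ≈ 0.257 V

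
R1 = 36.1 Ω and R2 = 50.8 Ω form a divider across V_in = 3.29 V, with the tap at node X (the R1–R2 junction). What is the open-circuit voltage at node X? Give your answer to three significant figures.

Open-circuit (no load on X): V_th = V_in · R2/(R1 + R2) = 3.29 × 50.8/(36.10 + 50.8) = 1.923 V.

V_th ≈ 1.92 V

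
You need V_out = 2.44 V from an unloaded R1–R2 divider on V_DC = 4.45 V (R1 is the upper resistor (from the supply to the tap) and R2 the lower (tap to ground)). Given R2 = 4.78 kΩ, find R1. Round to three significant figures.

V_out/V_DC = R2/(R1+R2) = 0.5483.
So R1 = R2 · (V_DC/V_out − 1) = 4.78 × (4.45/2.44 − 1) = 4.78 × 0.8238 = 3.938 kΩ.

R1 ≈ 3.94 kΩ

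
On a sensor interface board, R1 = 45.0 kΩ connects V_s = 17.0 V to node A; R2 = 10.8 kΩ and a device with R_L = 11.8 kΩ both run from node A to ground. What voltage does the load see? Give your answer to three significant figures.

The load sits in parallel with R2, giving an effective lower resistance R2' = R2·R_L/(R2+R_L) = 5.639 kΩ.
Now apply the divider: V_out = 17.0 × 0.1114 = 1.893 V.
(Unloaded it would be 3.29 V; the load pulls it down.)

V_out ≈ 1.89 V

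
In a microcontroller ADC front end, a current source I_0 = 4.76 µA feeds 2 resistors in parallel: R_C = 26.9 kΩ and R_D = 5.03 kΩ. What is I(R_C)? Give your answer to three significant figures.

I ≈ 0.750 µA

For two parallel branches, I_k = I_0 · (other R)/(sum of R).
I(R_C) = 4.76 × 5.03/(26.9 + 5.03) = 4.76 × 0.1575 = 0.7499 µA.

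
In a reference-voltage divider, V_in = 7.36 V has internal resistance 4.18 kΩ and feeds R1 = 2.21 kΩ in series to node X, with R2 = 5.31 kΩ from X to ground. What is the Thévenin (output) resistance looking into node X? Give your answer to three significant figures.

R1' = 4.18 + 2.21 = 6.390 kΩ (source resistance + R1).
Looking into X with the source shorted: R_th = R1'·R2/(R1'+R2) = 6.390 × 5.31/11.70 = 2.900 kΩ.

R_th ≈ 2.90 kΩ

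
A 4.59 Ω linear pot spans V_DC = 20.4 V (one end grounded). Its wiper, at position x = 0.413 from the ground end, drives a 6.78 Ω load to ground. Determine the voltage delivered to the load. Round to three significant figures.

The pot divides into 2.694 Ω above the wiper and 1.896 Ω below.
R_L loads the lower segment: effective lower R = 1.481 Ω.
Then V_out = V_DC · 1.481/(2.694 + 1.481) = 7.237 V.

V_out ≈ 7.24 V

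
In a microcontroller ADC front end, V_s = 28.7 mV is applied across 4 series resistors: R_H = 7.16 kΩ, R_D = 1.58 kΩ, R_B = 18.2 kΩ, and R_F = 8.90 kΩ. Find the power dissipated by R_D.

ΣR = 35.84 kΩ → I = 28.7/35.84 = 0.8008 µA.
P(R_D) = I²·R_D = (0.8008)² × 1.58 = 1.013 nW.

P ≈ 1.01 nW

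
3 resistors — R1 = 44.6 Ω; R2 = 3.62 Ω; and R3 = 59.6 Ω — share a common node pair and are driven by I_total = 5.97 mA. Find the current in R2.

I ≈ 5.23 mA

ΣG = 1/44.6 + 1/3.62 + 1/59.6 = 0.3154.
R2 takes the fraction G_k/ΣG = 0.2762/0.3154 = 0.8757, so I = 5.97 × 0.8757 = 5.228 mA.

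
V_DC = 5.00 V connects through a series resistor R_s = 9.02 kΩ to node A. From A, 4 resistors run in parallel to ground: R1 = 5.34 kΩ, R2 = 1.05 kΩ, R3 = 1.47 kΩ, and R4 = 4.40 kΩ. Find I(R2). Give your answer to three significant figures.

I ≈ 0.245 mA

Combine the parallel branches: R_p = (1/5.34 + 1/1.05 + 1/1.47 + 1/4.40)⁻¹ = 0.4885 kΩ.
Node voltage V_A = V_DC · R_p/(R_s + R_p) = 5.00 × 0.05137 = 0.2569 V.
Branch current I = V_A/R2 = 0.2569/1.05 = 0.2446 mA.
(Check via current divider: I_total = 0.5258 mA; share G_k/ΣG = 0.4652 → same result.)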